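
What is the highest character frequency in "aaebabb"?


Input: aaebabb
Character counts:
  'a': 3
  'b': 3
  'e': 1
Maximum frequency: 3

3


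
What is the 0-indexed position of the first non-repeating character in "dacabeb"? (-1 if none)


Input: dacabeb
Character frequencies:
  'a': 2
  'b': 2
  'c': 1
  'd': 1
  'e': 1
Scanning left to right for freq == 1:
  Position 0 ('d'): unique! => answer = 0

0


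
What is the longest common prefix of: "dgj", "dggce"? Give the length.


Words: dgj, dggce
  Position 0: all 'd' => match
  Position 1: all 'g' => match
  Position 2: ('j', 'g') => mismatch, stop
LCP = "dg" (length 2)

2


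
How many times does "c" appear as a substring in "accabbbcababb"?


Searching for "c" in "accabbbcababb"
Scanning each position:
  Position 0: "a" => no
  Position 1: "c" => MATCH
  Position 2: "c" => MATCH
  Position 3: "a" => no
  Position 4: "b" => no
  Position 5: "b" => no
  Position 6: "b" => no
  Position 7: "c" => MATCH
  Position 8: "a" => no
  Position 9: "b" => no
  Position 10: "a" => no
  Position 11: "b" => no
  Position 12: "b" => no
Total occurrences: 3

3


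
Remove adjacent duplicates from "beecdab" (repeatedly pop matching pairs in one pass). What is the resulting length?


Input: beecdab
Stack-based adjacent duplicate removal:
  Read 'b': push. Stack: b
  Read 'e': push. Stack: be
  Read 'e': matches stack top 'e' => pop. Stack: b
  Read 'c': push. Stack: bc
  Read 'd': push. Stack: bcd
  Read 'a': push. Stack: bcda
  Read 'b': push. Stack: bcdab
Final stack: "bcdab" (length 5)

5


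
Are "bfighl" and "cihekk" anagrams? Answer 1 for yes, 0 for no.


Strings: "bfighl", "cihekk"
Sorted first:  bfghil
Sorted second: cehikk
Differ at position 0: 'b' vs 'c' => not anagrams

0


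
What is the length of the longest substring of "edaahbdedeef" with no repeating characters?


Input: "edaahbdedeef"
Sliding window (track last position of each char):
  Position 0 ('e'): window [0,0] length 1 -- new best
  Position 1 ('d'): window [0,1] length 2 -- new best
  Position 2 ('a'): window [0,2] length 3 -- new best
  Position 3 ('a'): repeat (last at 2), move window start to 3
  Position 3 ('a'): window [3,3] length 1
  Position 4 ('h'): window [3,4] length 2
  Position 5 ('b'): window [3,5] length 3
  Position 6 ('d'): window [3,6] length 4 -- new best
  Position 7 ('e'): window [3,7] length 5 -- new best
  Position 8 ('d'): repeat (last at 6), move window start to 7
  Position 8 ('d'): window [7,8] length 2
  Position 9 ('e'): repeat (last at 7), move window start to 8
  Position 9 ('e'): window [8,9] length 2
  Position 10 ('e'): repeat (last at 9), move window start to 10
  Position 10 ('e'): window [10,10] length 1
  Position 11 ('f'): window [10,11] length 2
Longest substring with no repeats: "ahbde" with length 5

5


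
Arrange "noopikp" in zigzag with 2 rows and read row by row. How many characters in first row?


Zigzag "noopikp" into 2 rows:
Placing characters:
  'n' => row 0
  'o' => row 1
  'o' => row 0
  'p' => row 1
  'i' => row 0
  'k' => row 1
  'p' => row 0
Rows:
  Row 0: "noip"
  Row 1: "opk"
First row length: 4

4


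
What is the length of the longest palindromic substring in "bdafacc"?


Input: "bdafacc"
Checking substrings for palindromes:
  [2:5] "afa" (len 3) => palindrome
  [5:7] "cc" (len 2) => palindrome
Longest palindromic substring: "afa" with length 3

3


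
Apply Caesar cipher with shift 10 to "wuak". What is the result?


Caesar cipher: shift "wuak" by 10
  'w' (pos 22) + 10 = pos 6 = 'g'
  'u' (pos 20) + 10 = pos 4 = 'e'
  'a' (pos 0) + 10 = pos 10 = 'k'
  'k' (pos 10) + 10 = pos 20 = 'u'
Result: geku

geku


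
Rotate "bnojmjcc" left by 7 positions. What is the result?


Input: "bnojmjcc", rotate left by 7
First 7 characters: "bnojmjc"
Remaining characters: "c"
Concatenate remaining + first: "c" + "bnojmjc" = "cbnojmjc"

cbnojmjc


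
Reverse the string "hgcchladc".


Input: hgcchladc
Reading characters right to left:
  Position 8: 'c'
  Position 7: 'd'
  Position 6: 'a'
  Position 5: 'l'
  Position 4: 'h'
  Position 3: 'c'
  Position 2: 'c'
  Position 1: 'g'
  Position 0: 'h'
Reversed: cdalhccgh

cdalhccgh


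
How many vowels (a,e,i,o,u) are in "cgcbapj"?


Input: cgcbapj
Checking each character:
  'c' at position 0: consonant
  'g' at position 1: consonant
  'c' at position 2: consonant
  'b' at position 3: consonant
  'a' at position 4: vowel (running total: 1)
  'p' at position 5: consonant
  'j' at position 6: consonant
Total vowels: 1

1


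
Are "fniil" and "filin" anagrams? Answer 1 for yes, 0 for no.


Strings: "fniil", "filin"
Sorted first:  fiiln
Sorted second: fiiln
Sorted forms match => anagrams

1


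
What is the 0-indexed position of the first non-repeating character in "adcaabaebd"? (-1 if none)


Input: adcaabaebd
Character frequencies:
  'a': 4
  'b': 2
  'c': 1
  'd': 2
  'e': 1
Scanning left to right for freq == 1:
  Position 0 ('a'): freq=4, skip
  Position 1 ('d'): freq=2, skip
  Position 2 ('c'): unique! => answer = 2

2


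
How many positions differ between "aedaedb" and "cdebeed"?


Comparing "aedaedb" and "cdebeed" position by position:
  Position 0: 'a' vs 'c' => DIFFER
  Position 1: 'e' vs 'd' => DIFFER
  Position 2: 'd' vs 'e' => DIFFER
  Position 3: 'a' vs 'b' => DIFFER
  Position 4: 'e' vs 'e' => same
  Position 5: 'd' vs 'e' => DIFFER
  Position 6: 'b' vs 'd' => DIFFER
Positions that differ: 6

6


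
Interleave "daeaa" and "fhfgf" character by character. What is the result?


Interleaving "daeaa" and "fhfgf":
  Position 0: 'd' from first, 'f' from second => "df"
  Position 1: 'a' from first, 'h' from second => "ah"
  Position 2: 'e' from first, 'f' from second => "ef"
  Position 3: 'a' from first, 'g' from second => "ag"
  Position 4: 'a' from first, 'f' from second => "af"
Result: dfahefagaf

dfahefagaf


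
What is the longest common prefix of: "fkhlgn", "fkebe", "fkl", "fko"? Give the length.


Words: fkhlgn, fkebe, fkl, fko
  Position 0: all 'f' => match
  Position 1: all 'k' => match
  Position 2: ('h', 'e', 'l', 'o') => mismatch, stop
LCP = "fk" (length 2)

2


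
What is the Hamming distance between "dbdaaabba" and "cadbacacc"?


Comparing "dbdaaabba" and "cadbacacc" position by position:
  Position 0: 'd' vs 'c' => differ
  Position 1: 'b' vs 'a' => differ
  Position 2: 'd' vs 'd' => same
  Position 3: 'a' vs 'b' => differ
  Position 4: 'a' vs 'a' => same
  Position 5: 'a' vs 'c' => differ
  Position 6: 'b' vs 'a' => differ
  Position 7: 'b' vs 'c' => differ
  Position 8: 'a' vs 'c' => differ
Total differences (Hamming distance): 7

7


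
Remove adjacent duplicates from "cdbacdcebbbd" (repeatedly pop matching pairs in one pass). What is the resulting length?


Input: cdbacdcebbbd
Stack-based adjacent duplicate removal:
  Read 'c': push. Stack: c
  Read 'd': push. Stack: cd
  Read 'b': push. Stack: cdb
  Read 'a': push. Stack: cdba
  Read 'c': push. Stack: cdbac
  Read 'd': push. Stack: cdbacd
  Read 'c': push. Stack: cdbacdc
  Read 'e': push. Stack: cdbacdce
  Read 'b': push. Stack: cdbacdceb
  Read 'b': matches stack top 'b' => pop. Stack: cdbacdce
  Read 'b': push. Stack: cdbacdceb
  Read 'd': push. Stack: cdbacdcebd
Final stack: "cdbacdcebd" (length 10)

10


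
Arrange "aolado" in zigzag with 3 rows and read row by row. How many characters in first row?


Zigzag "aolado" into 3 rows:
Placing characters:
  'a' => row 0
  'o' => row 1
  'l' => row 2
  'a' => row 1
  'd' => row 0
  'o' => row 1
Rows:
  Row 0: "ad"
  Row 1: "oao"
  Row 2: "l"
First row length: 2

2


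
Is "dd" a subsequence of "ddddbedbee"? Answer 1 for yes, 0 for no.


Check if "dd" is a subsequence of "ddddbedbee"
Greedy scan:
  Position 0 ('d'): matches sub[0] = 'd'
  Position 1 ('d'): matches sub[1] = 'd'
  Position 2 ('d'): no match needed
  Position 3 ('d'): no match needed
  Position 4 ('b'): no match needed
  Position 5 ('e'): no match needed
  Position 6 ('d'): no match needed
  Position 7 ('b'): no match needed
  Position 8 ('e'): no match needed
  Position 9 ('e'): no match needed
All 2 characters matched => is a subsequence

1


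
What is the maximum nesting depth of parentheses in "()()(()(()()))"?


Input: "()()(()(()()))"
Tracking depth:
  Position 0 '(': depth becomes 1
  Position 1 ')': depth becomes 0
  Position 2 '(': depth becomes 1
  Position 3 ')': depth becomes 0
  Position 4 '(': depth becomes 1
  Position 5 '(': depth becomes 2
  Position 6 ')': depth becomes 1
  Position 7 '(': depth becomes 2
  Position 8 '(': depth becomes 3
  Position 9 ')': depth becomes 2
  Position 10 '(': depth becomes 3
  Position 11 ')': depth becomes 2
  Position 12 ')': depth becomes 1
  Position 13 ')': depth becomes 0
Maximum depth reached: 3

3


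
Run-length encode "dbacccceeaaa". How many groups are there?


Input: dbacccceeaaa
Scanning for consecutive runs:
  Group 1: 'd' x 1 (positions 0-0)
  Group 2: 'b' x 1 (positions 1-1)
  Group 3: 'a' x 1 (positions 2-2)
  Group 4: 'c' x 4 (positions 3-6)
  Group 5: 'e' x 2 (positions 7-8)
  Group 6: 'a' x 3 (positions 9-11)
Total groups: 6

6


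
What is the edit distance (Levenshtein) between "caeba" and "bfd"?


Computing edit distance: "caeba" -> "bfd"
DP table:
           b    f    d
      0    1    2    3
  c   1    1    2    3
  a   2    2    2    3
  e   3    3    3    3
  b   4    3    4    4
  a   5    4    4    5
Edit distance = dp[5][3] = 5

5


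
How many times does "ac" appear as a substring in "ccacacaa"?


Searching for "ac" in "ccacacaa"
Scanning each position:
  Position 0: "cc" => no
  Position 1: "ca" => no
  Position 2: "ac" => MATCH
  Position 3: "ca" => no
  Position 4: "ac" => MATCH
  Position 5: "ca" => no
  Position 6: "aa" => no
Total occurrences: 2

2


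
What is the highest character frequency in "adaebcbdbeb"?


Input: adaebcbdbeb
Character counts:
  'a': 2
  'b': 4
  'c': 1
  'd': 2
  'e': 2
Maximum frequency: 4

4


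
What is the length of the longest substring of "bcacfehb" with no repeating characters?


Input: "bcacfehb"
Sliding window (track last position of each char):
  Position 0 ('b'): window [0,0] length 1 -- new best
  Position 1 ('c'): window [0,1] length 2 -- new best
  Position 2 ('a'): window [0,2] length 3 -- new best
  Position 3 ('c'): repeat (last at 1), move window start to 2
  Position 3 ('c'): window [2,3] length 2
  Position 4 ('f'): window [2,4] length 3
  Position 5 ('e'): window [2,5] length 4 -- new best
  Position 6 ('h'): window [2,6] length 5 -- new best
  Position 7 ('b'): window [2,7] length 6 -- new best
Longest substring with no repeats: "acfehb" with length 6

6


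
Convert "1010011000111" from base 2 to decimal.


Input: "1010011000111" in base 2
Positional expansion:
  Digit '1' (value 1) x 2^12 = 4096
  Digit '0' (value 0) x 2^11 = 0
  Digit '1' (value 1) x 2^10 = 1024
  Digit '0' (value 0) x 2^9 = 0
  Digit '0' (value 0) x 2^8 = 0
  Digit '1' (value 1) x 2^7 = 128
  Digit '1' (value 1) x 2^6 = 64
  Digit '0' (value 0) x 2^5 = 0
  Digit '0' (value 0) x 2^4 = 0
  Digit '0' (value 0) x 2^3 = 0
  Digit '1' (value 1) x 2^2 = 4
  Digit '1' (value 1) x 2^1 = 2
  Digit '1' (value 1) x 2^0 = 1
Sum = 5319

5319


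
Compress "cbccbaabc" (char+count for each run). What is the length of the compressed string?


Input: cbccbaabc
Runs:
  'c' x 1 => "c1"
  'b' x 1 => "b1"
  'c' x 2 => "c2"
  'b' x 1 => "b1"
  'a' x 2 => "a2"
  'b' x 1 => "b1"
  'c' x 1 => "c1"
Compressed: "c1b1c2b1a2b1c1"
Compressed length: 14

14


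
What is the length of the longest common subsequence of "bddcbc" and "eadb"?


LCS of "bddcbc" and "eadb"
DP table:
           e    a    d    b
      0    0    0    0    0
  b   0    0    0    0    1
  d   0    0    0    1    1
  d   0    0    0    1    1
  c   0    0    0    1    1
  b   0    0    0    1    2
  c   0    0    0    1    2
LCS length = dp[6][4] = 2

2


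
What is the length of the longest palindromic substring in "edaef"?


Input: "edaef"
Checking substrings for palindromes:
  No multi-char palindromic substrings found
Longest palindromic substring: "e" with length 1

1


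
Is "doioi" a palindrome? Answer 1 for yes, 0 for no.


Input: doioi
Reversed: ioiod
  Compare pos 0 ('d') with pos 4 ('i'): MISMATCH
  Compare pos 1 ('o') with pos 3 ('o'): match
Result: not a palindrome

0


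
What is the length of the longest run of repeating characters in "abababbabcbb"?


Input: "abababbabcbb"
Scanning for longest run:
  Position 1 ('b'): new char, reset run to 1
  Position 2 ('a'): new char, reset run to 1
  Position 3 ('b'): new char, reset run to 1
  Position 4 ('a'): new char, reset run to 1
  Position 5 ('b'): new char, reset run to 1
  Position 6 ('b'): continues run of 'b', length=2
  Position 7 ('a'): new char, reset run to 1
  Position 8 ('b'): new char, reset run to 1
  Position 9 ('c'): new char, reset run to 1
  Position 10 ('b'): new char, reset run to 1
  Position 11 ('b'): continues run of 'b', length=2
Longest run: 'b' with length 2

2


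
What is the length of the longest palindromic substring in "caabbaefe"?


Input: "caabbaefe"
Checking substrings for palindromes:
  [2:6] "abba" (len 4) => palindrome
  [6:9] "efe" (len 3) => palindrome
  [1:3] "aa" (len 2) => palindrome
  [3:5] "bb" (len 2) => palindrome
Longest palindromic substring: "abba" with length 4

4


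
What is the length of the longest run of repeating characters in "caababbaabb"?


Input: "caababbaabb"
Scanning for longest run:
  Position 1 ('a'): new char, reset run to 1
  Position 2 ('a'): continues run of 'a', length=2
  Position 3 ('b'): new char, reset run to 1
  Position 4 ('a'): new char, reset run to 1
  Position 5 ('b'): new char, reset run to 1
  Position 6 ('b'): continues run of 'b', length=2
  Position 7 ('a'): new char, reset run to 1
  Position 8 ('a'): continues run of 'a', length=2
  Position 9 ('b'): new char, reset run to 1
  Position 10 ('b'): continues run of 'b', length=2
Longest run: 'a' with length 2

2


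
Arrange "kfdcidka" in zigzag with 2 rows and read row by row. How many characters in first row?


Zigzag "kfdcidka" into 2 rows:
Placing characters:
  'k' => row 0
  'f' => row 1
  'd' => row 0
  'c' => row 1
  'i' => row 0
  'd' => row 1
  'k' => row 0
  'a' => row 1
Rows:
  Row 0: "kdik"
  Row 1: "fcda"
First row length: 4

4


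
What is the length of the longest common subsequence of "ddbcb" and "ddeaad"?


LCS of "ddbcb" and "ddeaad"
DP table:
           d    d    e    a    a    d
      0    0    0    0    0    0    0
  d   0    1    1    1    1    1    1
  d   0    1    2    2    2    2    2
  b   0    1    2    2    2    2    2
  c   0    1    2    2    2    2    2
  b   0    1    2    2    2    2    2
LCS length = dp[5][6] = 2

2


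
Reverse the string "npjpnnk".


Input: npjpnnk
Reading characters right to left:
  Position 6: 'k'
  Position 5: 'n'
  Position 4: 'n'
  Position 3: 'p'
  Position 2: 'j'
  Position 1: 'p'
  Position 0: 'n'
Reversed: knnpjpn

knnpjpn


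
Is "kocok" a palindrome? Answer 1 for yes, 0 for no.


Input: kocok
Reversed: kocok
  Compare pos 0 ('k') with pos 4 ('k'): match
  Compare pos 1 ('o') with pos 3 ('o'): match
Result: palindrome

1


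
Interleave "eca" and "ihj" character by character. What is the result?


Interleaving "eca" and "ihj":
  Position 0: 'e' from first, 'i' from second => "ei"
  Position 1: 'c' from first, 'h' from second => "ch"
  Position 2: 'a' from first, 'j' from second => "aj"
Result: eichaj

eichaj


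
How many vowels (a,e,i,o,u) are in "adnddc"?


Input: adnddc
Checking each character:
  'a' at position 0: vowel (running total: 1)
  'd' at position 1: consonant
  'n' at position 2: consonant
  'd' at position 3: consonant
  'd' at position 4: consonant
  'c' at position 5: consonant
Total vowels: 1

1


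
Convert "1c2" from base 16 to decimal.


Input: "1c2" in base 16
Positional expansion:
  Digit '1' (value 1) x 16^2 = 256
  Digit 'c' (value 12) x 16^1 = 192
  Digit '2' (value 2) x 16^0 = 2
Sum = 450

450


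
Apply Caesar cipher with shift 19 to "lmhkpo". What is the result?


Caesar cipher: shift "lmhkpo" by 19
  'l' (pos 11) + 19 = pos 4 = 'e'
  'm' (pos 12) + 19 = pos 5 = 'f'
  'h' (pos 7) + 19 = pos 0 = 'a'
  'k' (pos 10) + 19 = pos 3 = 'd'
  'p' (pos 15) + 19 = pos 8 = 'i'
  'o' (pos 14) + 19 = pos 7 = 'h'
Result: efadih

efadih


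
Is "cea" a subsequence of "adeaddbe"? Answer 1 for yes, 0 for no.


Check if "cea" is a subsequence of "adeaddbe"
Greedy scan:
  Position 0 ('a'): no match needed
  Position 1 ('d'): no match needed
  Position 2 ('e'): no match needed
  Position 3 ('a'): no match needed
  Position 4 ('d'): no match needed
  Position 5 ('d'): no match needed
  Position 6 ('b'): no match needed
  Position 7 ('e'): no match needed
Only matched 0/3 characters => not a subsequence

0


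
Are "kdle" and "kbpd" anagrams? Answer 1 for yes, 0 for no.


Strings: "kdle", "kbpd"
Sorted first:  dekl
Sorted second: bdkp
Differ at position 0: 'd' vs 'b' => not anagrams

0


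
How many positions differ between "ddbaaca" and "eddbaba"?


Comparing "ddbaaca" and "eddbaba" position by position:
  Position 0: 'd' vs 'e' => DIFFER
  Position 1: 'd' vs 'd' => same
  Position 2: 'b' vs 'd' => DIFFER
  Position 3: 'a' vs 'b' => DIFFER
  Position 4: 'a' vs 'a' => same
  Position 5: 'c' vs 'b' => DIFFER
  Position 6: 'a' vs 'a' => same
Positions that differ: 4

4


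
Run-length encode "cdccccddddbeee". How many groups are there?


Input: cdccccddddbeee
Scanning for consecutive runs:
  Group 1: 'c' x 1 (positions 0-0)
  Group 2: 'd' x 1 (positions 1-1)
  Group 3: 'c' x 4 (positions 2-5)
  Group 4: 'd' x 4 (positions 6-9)
  Group 5: 'b' x 1 (positions 10-10)
  Group 6: 'e' x 3 (positions 11-13)
Total groups: 6

6


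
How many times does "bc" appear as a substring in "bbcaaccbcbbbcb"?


Searching for "bc" in "bbcaaccbcbbbcb"
Scanning each position:
  Position 0: "bb" => no
  Position 1: "bc" => MATCH
  Position 2: "ca" => no
  Position 3: "aa" => no
  Position 4: "ac" => no
  Position 5: "cc" => no
  Position 6: "cb" => no
  Position 7: "bc" => MATCH
  Position 8: "cb" => no
  Position 9: "bb" => no
  Position 10: "bb" => no
  Position 11: "bc" => MATCH
  Position 12: "cb" => no
Total occurrences: 3

3


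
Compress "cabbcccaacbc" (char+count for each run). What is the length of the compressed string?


Input: cabbcccaacbc
Runs:
  'c' x 1 => "c1"
  'a' x 1 => "a1"
  'b' x 2 => "b2"
  'c' x 3 => "c3"
  'a' x 2 => "a2"
  'c' x 1 => "c1"
  'b' x 1 => "b1"
  'c' x 1 => "c1"
Compressed: "c1a1b2c3a2c1b1c1"
Compressed length: 16

16


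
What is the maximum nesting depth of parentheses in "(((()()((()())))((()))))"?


Input: "(((()()((()())))((()))))"
Tracking depth:
  Position 0 '(': depth becomes 1
  Position 1 '(': depth becomes 2
  Position 2 '(': depth becomes 3
  Position 3 '(': depth becomes 4
  Position 4 ')': depth becomes 3
  Position 5 '(': depth becomes 4
  Position 6 ')': depth becomes 3
  Position 7 '(': depth becomes 4
  Position 8 '(': depth becomes 5
  Position 9 '(': depth becomes 6
  Position 10 ')': depth becomes 5
  Position 11 '(': depth becomes 6
  Position 12 ')': depth becomes 5
  Position 13 ')': depth becomes 4
  Position 14 ')': depth becomes 3
  Position 15 ')': depth becomes 2
  Position 16 '(': depth becomes 3
  Position 17 '(': depth becomes 4
  Position 18 '(': depth becomes 5
  Position 19 ')': depth becomes 4
  Position 20 ')': depth becomes 3
  Position 21 ')': depth becomes 2
  Position 22 ')': depth becomes 1
  Position 23 ')': depth becomes 0
Maximum depth reached: 6

6


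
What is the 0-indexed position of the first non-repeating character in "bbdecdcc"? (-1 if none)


Input: bbdecdcc
Character frequencies:
  'b': 2
  'c': 3
  'd': 2
  'e': 1
Scanning left to right for freq == 1:
  Position 0 ('b'): freq=2, skip
  Position 1 ('b'): freq=2, skip
  Position 2 ('d'): freq=2, skip
  Position 3 ('e'): unique! => answer = 3

3


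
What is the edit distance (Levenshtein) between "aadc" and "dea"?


Computing edit distance: "aadc" -> "dea"
DP table:
           d    e    a
      0    1    2    3
  a   1    1    2    2
  a   2    2    2    2
  d   3    2    3    3
  c   4    3    3    4
Edit distance = dp[4][3] = 4

4


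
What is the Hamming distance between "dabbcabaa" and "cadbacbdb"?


Comparing "dabbcabaa" and "cadbacbdb" position by position:
  Position 0: 'd' vs 'c' => differ
  Position 1: 'a' vs 'a' => same
  Position 2: 'b' vs 'd' => differ
  Position 3: 'b' vs 'b' => same
  Position 4: 'c' vs 'a' => differ
  Position 5: 'a' vs 'c' => differ
  Position 6: 'b' vs 'b' => same
  Position 7: 'a' vs 'd' => differ
  Position 8: 'a' vs 'b' => differ
Total differences (Hamming distance): 6

6


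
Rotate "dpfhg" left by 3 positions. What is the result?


Input: "dpfhg", rotate left by 3
First 3 characters: "dpf"
Remaining characters: "hg"
Concatenate remaining + first: "hg" + "dpf" = "hgdpf"

hgdpf


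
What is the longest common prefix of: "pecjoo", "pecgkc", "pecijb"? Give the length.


Words: pecjoo, pecgkc, pecijb
  Position 0: all 'p' => match
  Position 1: all 'e' => match
  Position 2: all 'c' => match
  Position 3: ('j', 'g', 'i') => mismatch, stop
LCP = "pec" (length 3)

3


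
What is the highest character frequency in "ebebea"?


Input: ebebea
Character counts:
  'a': 1
  'b': 2
  'e': 3
Maximum frequency: 3

3


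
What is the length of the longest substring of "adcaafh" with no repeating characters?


Input: "adcaafh"
Sliding window (track last position of each char):
  Position 0 ('a'): window [0,0] length 1 -- new best
  Position 1 ('d'): window [0,1] length 2 -- new best
  Position 2 ('c'): window [0,2] length 3 -- new best
  Position 3 ('a'): repeat (last at 0), move window start to 1
  Position 3 ('a'): window [1,3] length 3
  Position 4 ('a'): repeat (last at 3), move window start to 4
  Position 4 ('a'): window [4,4] length 1
  Position 5 ('f'): window [4,5] length 2
  Position 6 ('h'): window [4,6] length 3
Longest substring with no repeats: "adc" with length 3

3


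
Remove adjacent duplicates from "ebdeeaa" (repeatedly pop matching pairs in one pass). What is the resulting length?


Input: ebdeeaa
Stack-based adjacent duplicate removal:
  Read 'e': push. Stack: e
  Read 'b': push. Stack: eb
  Read 'd': push. Stack: ebd
  Read 'e': push. Stack: ebde
  Read 'e': matches stack top 'e' => pop. Stack: ebd
  Read 'a': push. Stack: ebda
  Read 'a': matches stack top 'a' => pop. Stack: ebd
Final stack: "ebd" (length 3)

3


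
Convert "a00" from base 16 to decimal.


Input: "a00" in base 16
Positional expansion:
  Digit 'a' (value 10) x 16^2 = 2560
  Digit '0' (value 0) x 16^1 = 0
  Digit '0' (value 0) x 16^0 = 0
Sum = 2560

2560


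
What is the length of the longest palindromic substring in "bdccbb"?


Input: "bdccbb"
Checking substrings for palindromes:
  [2:4] "cc" (len 2) => palindrome
  [4:6] "bb" (len 2) => palindrome
Longest palindromic substring: "cc" with length 2

2


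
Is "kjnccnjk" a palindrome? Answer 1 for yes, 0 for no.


Input: kjnccnjk
Reversed: kjnccnjk
  Compare pos 0 ('k') with pos 7 ('k'): match
  Compare pos 1 ('j') with pos 6 ('j'): match
  Compare pos 2 ('n') with pos 5 ('n'): match
  Compare pos 3 ('c') with pos 4 ('c'): match
Result: palindrome

1


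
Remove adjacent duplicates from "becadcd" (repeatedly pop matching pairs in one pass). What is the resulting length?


Input: becadcd
Stack-based adjacent duplicate removal:
  Read 'b': push. Stack: b
  Read 'e': push. Stack: be
  Read 'c': push. Stack: bec
  Read 'a': push. Stack: beca
  Read 'd': push. Stack: becad
  Read 'c': push. Stack: becadc
  Read 'd': push. Stack: becadcd
Final stack: "becadcd" (length 7)

7


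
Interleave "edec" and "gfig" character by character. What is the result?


Interleaving "edec" and "gfig":
  Position 0: 'e' from first, 'g' from second => "eg"
  Position 1: 'd' from first, 'f' from second => "df"
  Position 2: 'e' from first, 'i' from second => "ei"
  Position 3: 'c' from first, 'g' from second => "cg"
Result: egdfeicg

egdfeicg


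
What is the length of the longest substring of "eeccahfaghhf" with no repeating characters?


Input: "eeccahfaghhf"
Sliding window (track last position of each char):
  Position 0 ('e'): window [0,0] length 1 -- new best
  Position 1 ('e'): repeat (last at 0), move window start to 1
  Position 1 ('e'): window [1,1] length 1
  Position 2 ('c'): window [1,2] length 2 -- new best
  Position 3 ('c'): repeat (last at 2), move window start to 3
  Position 3 ('c'): window [3,3] length 1
  Position 4 ('a'): window [3,4] length 2
  Position 5 ('h'): window [3,5] length 3 -- new best
  Position 6 ('f'): window [3,6] length 4 -- new best
  Position 7 ('a'): repeat (last at 4), move window start to 5
  Position 7 ('a'): window [5,7] length 3
  Position 8 ('g'): window [5,8] length 4
  Position 9 ('h'): repeat (last at 5), move window start to 6
  Position 9 ('h'): window [6,9] length 4
  Position 10 ('h'): repeat (last at 9), move window start to 10
  Position 10 ('h'): window [10,10] length 1
  Position 11 ('f'): window [10,11] length 2
Longest substring with no repeats: "cahf" with length 4

4


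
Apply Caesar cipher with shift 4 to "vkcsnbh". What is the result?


Caesar cipher: shift "vkcsnbh" by 4
  'v' (pos 21) + 4 = pos 25 = 'z'
  'k' (pos 10) + 4 = pos 14 = 'o'
  'c' (pos 2) + 4 = pos 6 = 'g'
  's' (pos 18) + 4 = pos 22 = 'w'
  'n' (pos 13) + 4 = pos 17 = 'r'
  'b' (pos 1) + 4 = pos 5 = 'f'
  'h' (pos 7) + 4 = pos 11 = 'l'
Result: zogwrfl

zogwrfl


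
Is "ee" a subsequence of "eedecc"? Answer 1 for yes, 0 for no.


Check if "ee" is a subsequence of "eedecc"
Greedy scan:
  Position 0 ('e'): matches sub[0] = 'e'
  Position 1 ('e'): matches sub[1] = 'e'
  Position 2 ('d'): no match needed
  Position 3 ('e'): no match needed
  Position 4 ('c'): no match needed
  Position 5 ('c'): no match needed
All 2 characters matched => is a subsequence

1


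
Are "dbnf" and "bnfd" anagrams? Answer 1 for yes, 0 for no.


Strings: "dbnf", "bnfd"
Sorted first:  bdfn
Sorted second: bdfn
Sorted forms match => anagrams

1


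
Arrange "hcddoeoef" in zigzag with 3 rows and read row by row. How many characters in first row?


Zigzag "hcddoeoef" into 3 rows:
Placing characters:
  'h' => row 0
  'c' => row 1
  'd' => row 2
  'd' => row 1
  'o' => row 0
  'e' => row 1
  'o' => row 2
  'e' => row 1
  'f' => row 0
Rows:
  Row 0: "hof"
  Row 1: "cdee"
  Row 2: "do"
First row length: 3

3


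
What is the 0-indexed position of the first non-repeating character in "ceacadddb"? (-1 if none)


Input: ceacadddb
Character frequencies:
  'a': 2
  'b': 1
  'c': 2
  'd': 3
  'e': 1
Scanning left to right for freq == 1:
  Position 0 ('c'): freq=2, skip
  Position 1 ('e'): unique! => answer = 1

1


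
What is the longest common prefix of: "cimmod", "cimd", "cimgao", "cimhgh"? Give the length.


Words: cimmod, cimd, cimgao, cimhgh
  Position 0: all 'c' => match
  Position 1: all 'i' => match
  Position 2: all 'm' => match
  Position 3: ('m', 'd', 'g', 'h') => mismatch, stop
LCP = "cim" (length 3)

3


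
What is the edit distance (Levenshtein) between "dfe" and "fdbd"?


Computing edit distance: "dfe" -> "fdbd"
DP table:
           f    d    b    d
      0    1    2    3    4
  d   1    1    1    2    3
  f   2    1    2    2    3
  e   3    2    2    3    3
Edit distance = dp[3][4] = 3

3


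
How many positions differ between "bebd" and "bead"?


Comparing "bebd" and "bead" position by position:
  Position 0: 'b' vs 'b' => same
  Position 1: 'e' vs 'e' => same
  Position 2: 'b' vs 'a' => DIFFER
  Position 3: 'd' vs 'd' => same
Positions that differ: 1

1


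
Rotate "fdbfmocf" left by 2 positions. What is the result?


Input: "fdbfmocf", rotate left by 2
First 2 characters: "fd"
Remaining characters: "bfmocf"
Concatenate remaining + first: "bfmocf" + "fd" = "bfmocffd"

bfmocffd


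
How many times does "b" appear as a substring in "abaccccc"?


Searching for "b" in "abaccccc"
Scanning each position:
  Position 0: "a" => no
  Position 1: "b" => MATCH
  Position 2: "a" => no
  Position 3: "c" => no
  Position 4: "c" => no
  Position 5: "c" => no
  Position 6: "c" => no
  Position 7: "c" => no
Total occurrences: 1

1


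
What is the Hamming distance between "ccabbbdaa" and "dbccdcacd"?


Comparing "ccabbbdaa" and "dbccdcacd" position by position:
  Position 0: 'c' vs 'd' => differ
  Position 1: 'c' vs 'b' => differ
  Position 2: 'a' vs 'c' => differ
  Position 3: 'b' vs 'c' => differ
  Position 4: 'b' vs 'd' => differ
  Position 5: 'b' vs 'c' => differ
  Position 6: 'd' vs 'a' => differ
  Position 7: 'a' vs 'c' => differ
  Position 8: 'a' vs 'd' => differ
Total differences (Hamming distance): 9

9


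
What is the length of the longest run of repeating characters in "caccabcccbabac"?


Input: "caccabcccbabac"
Scanning for longest run:
  Position 1 ('a'): new char, reset run to 1
  Position 2 ('c'): new char, reset run to 1
  Position 3 ('c'): continues run of 'c', length=2
  Position 4 ('a'): new char, reset run to 1
  Position 5 ('b'): new char, reset run to 1
  Position 6 ('c'): new char, reset run to 1
  Position 7 ('c'): continues run of 'c', length=2
  Position 8 ('c'): continues run of 'c', length=3
  Position 9 ('b'): new char, reset run to 1
  Position 10 ('a'): new char, reset run to 1
  Position 11 ('b'): new char, reset run to 1
  Position 12 ('a'): new char, reset run to 1
  Position 13 ('c'): new char, reset run to 1
Longest run: 'c' with length 3

3


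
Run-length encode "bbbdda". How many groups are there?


Input: bbbdda
Scanning for consecutive runs:
  Group 1: 'b' x 3 (positions 0-2)
  Group 2: 'd' x 2 (positions 3-4)
  Group 3: 'a' x 1 (positions 5-5)
Total groups: 3

3


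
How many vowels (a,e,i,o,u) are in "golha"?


Input: golha
Checking each character:
  'g' at position 0: consonant
  'o' at position 1: vowel (running total: 1)
  'l' at position 2: consonant
  'h' at position 3: consonant
  'a' at position 4: vowel (running total: 2)
Total vowels: 2

2


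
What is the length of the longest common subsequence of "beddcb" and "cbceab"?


LCS of "beddcb" and "cbceab"
DP table:
           c    b    c    e    a    b
      0    0    0    0    0    0    0
  b   0    0    1    1    1    1    1
  e   0    0    1    1    2    2    2
  d   0    0    1    1    2    2    2
  d   0    0    1    1    2    2    2
  c   0    1    1    2    2    2    2
  b   0    1    2    2    2    2    3
LCS length = dp[6][6] = 3

3


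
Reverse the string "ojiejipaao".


Input: ojiejipaao
Reading characters right to left:
  Position 9: 'o'
  Position 8: 'a'
  Position 7: 'a'
  Position 6: 'p'
  Position 5: 'i'
  Position 4: 'j'
  Position 3: 'e'
  Position 2: 'i'
  Position 1: 'j'
  Position 0: 'o'
Reversed: oaapijeijo

oaapijeijo


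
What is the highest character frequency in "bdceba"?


Input: bdceba
Character counts:
  'a': 1
  'b': 2
  'c': 1
  'd': 1
  'e': 1
Maximum frequency: 2

2


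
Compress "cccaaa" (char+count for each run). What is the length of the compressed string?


Input: cccaaa
Runs:
  'c' x 3 => "c3"
  'a' x 3 => "a3"
Compressed: "c3a3"
Compressed length: 4

4


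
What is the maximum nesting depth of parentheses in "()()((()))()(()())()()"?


Input: "()()((()))()(()())()()"
Tracking depth:
  Position 0 '(': depth becomes 1
  Position 1 ')': depth becomes 0
  Position 2 '(': depth becomes 1
  Position 3 ')': depth becomes 0
  Position 4 '(': depth becomes 1
  Position 5 '(': depth becomes 2
  Position 6 '(': depth becomes 3
  Position 7 ')': depth becomes 2
  Position 8 ')': depth becomes 1
  Position 9 ')': depth becomes 0
  Position 10 '(': depth becomes 1
  Position 11 ')': depth becomes 0
  Position 12 '(': depth becomes 1
  Position 13 '(': depth becomes 2
  Position 14 ')': depth becomes 1
  Position 15 '(': depth becomes 2
  Position 16 ')': depth becomes 1
  Position 17 ')': depth becomes 0
  Position 18 '(': depth becomes 1
  Position 19 ')': depth becomes 0
  Position 20 '(': depth becomes 1
  Position 21 ')': depth becomes 0
Maximum depth reached: 3

3


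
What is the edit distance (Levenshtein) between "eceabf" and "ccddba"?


Computing edit distance: "eceabf" -> "ccddba"
DP table:
           c    c    d    d    b    a
      0    1    2    3    4    5    6
  e   1    1    2    3    4    5    6
  c   2    1    1    2    3    4    5
  e   3    2    2    2    3    4    5
  a   4    3    3    3    3    4    4
  b   5    4    4    4    4    3    4
  f   6    5    5    5    5    4    4
Edit distance = dp[6][6] = 4

4


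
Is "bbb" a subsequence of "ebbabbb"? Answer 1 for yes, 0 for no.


Check if "bbb" is a subsequence of "ebbabbb"
Greedy scan:
  Position 0 ('e'): no match needed
  Position 1 ('b'): matches sub[0] = 'b'
  Position 2 ('b'): matches sub[1] = 'b'
  Position 3 ('a'): no match needed
  Position 4 ('b'): matches sub[2] = 'b'
  Position 5 ('b'): no match needed
  Position 6 ('b'): no match needed
All 3 characters matched => is a subsequence

1


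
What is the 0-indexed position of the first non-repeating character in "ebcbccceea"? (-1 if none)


Input: ebcbccceea
Character frequencies:
  'a': 1
  'b': 2
  'c': 4
  'e': 3
Scanning left to right for freq == 1:
  Position 0 ('e'): freq=3, skip
  Position 1 ('b'): freq=2, skip
  Position 2 ('c'): freq=4, skip
  Position 3 ('b'): freq=2, skip
  Position 4 ('c'): freq=4, skip
  Position 5 ('c'): freq=4, skip
  Position 6 ('c'): freq=4, skip
  Position 7 ('e'): freq=3, skip
  Position 8 ('e'): freq=3, skip
  Position 9 ('a'): unique! => answer = 9

9


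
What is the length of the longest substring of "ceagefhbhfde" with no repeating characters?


Input: "ceagefhbhfde"
Sliding window (track last position of each char):
  Position 0 ('c'): window [0,0] length 1 -- new best
  Position 1 ('e'): window [0,1] length 2 -- new best
  Position 2 ('a'): window [0,2] length 3 -- new best
  Position 3 ('g'): window [0,3] length 4 -- new best
  Position 4 ('e'): repeat (last at 1), move window start to 2
  Position 4 ('e'): window [2,4] length 3
  Position 5 ('f'): window [2,5] length 4
  Position 6 ('h'): window [2,6] length 5 -- new best
  Position 7 ('b'): window [2,7] length 6 -- new best
  Position 8 ('h'): repeat (last at 6), move window start to 7
  Position 8 ('h'): window [7,8] length 2
  Position 9 ('f'): window [7,9] length 3
  Position 10 ('d'): window [7,10] length 4
  Position 11 ('e'): window [7,11] length 5
Longest substring with no repeats: "agefhb" with length 6

6


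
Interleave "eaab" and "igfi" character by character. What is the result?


Interleaving "eaab" and "igfi":
  Position 0: 'e' from first, 'i' from second => "ei"
  Position 1: 'a' from first, 'g' from second => "ag"
  Position 2: 'a' from first, 'f' from second => "af"
  Position 3: 'b' from first, 'i' from second => "bi"
Result: eiagafbi

eiagafbi


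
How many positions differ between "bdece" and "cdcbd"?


Comparing "bdece" and "cdcbd" position by position:
  Position 0: 'b' vs 'c' => DIFFER
  Position 1: 'd' vs 'd' => same
  Position 2: 'e' vs 'c' => DIFFER
  Position 3: 'c' vs 'b' => DIFFER
  Position 4: 'e' vs 'd' => DIFFER
Positions that differ: 4

4


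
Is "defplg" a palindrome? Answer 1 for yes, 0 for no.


Input: defplg
Reversed: glpfed
  Compare pos 0 ('d') with pos 5 ('g'): MISMATCH
  Compare pos 1 ('e') with pos 4 ('l'): MISMATCH
  Compare pos 2 ('f') with pos 3 ('p'): MISMATCH
Result: not a palindrome

0


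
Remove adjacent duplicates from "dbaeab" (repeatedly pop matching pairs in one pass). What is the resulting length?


Input: dbaeab
Stack-based adjacent duplicate removal:
  Read 'd': push. Stack: d
  Read 'b': push. Stack: db
  Read 'a': push. Stack: dba
  Read 'e': push. Stack: dbae
  Read 'a': push. Stack: dbaea
  Read 'b': push. Stack: dbaeab
Final stack: "dbaeab" (length 6)

6


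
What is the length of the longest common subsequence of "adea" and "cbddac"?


LCS of "adea" and "cbddac"
DP table:
           c    b    d    d    a    c
      0    0    0    0    0    0    0
  a   0    0    0    0    0    1    1
  d   0    0    0    1    1    1    1
  e   0    0    0    1    1    1    1
  a   0    0    0    1    1    2    2
LCS length = dp[4][6] = 2

2


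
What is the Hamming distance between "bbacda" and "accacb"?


Comparing "bbacda" and "accacb" position by position:
  Position 0: 'b' vs 'a' => differ
  Position 1: 'b' vs 'c' => differ
  Position 2: 'a' vs 'c' => differ
  Position 3: 'c' vs 'a' => differ
  Position 4: 'd' vs 'c' => differ
  Position 5: 'a' vs 'b' => differ
Total differences (Hamming distance): 6

6


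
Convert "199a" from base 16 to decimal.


Input: "199a" in base 16
Positional expansion:
  Digit '1' (value 1) x 16^3 = 4096
  Digit '9' (value 9) x 16^2 = 2304
  Digit '9' (value 9) x 16^1 = 144
  Digit 'a' (value 10) x 16^0 = 10
Sum = 6554

6554


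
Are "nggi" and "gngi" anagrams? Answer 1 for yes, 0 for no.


Strings: "nggi", "gngi"
Sorted first:  ggin
Sorted second: ggin
Sorted forms match => anagrams

1


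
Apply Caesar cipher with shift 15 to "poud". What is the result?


Caesar cipher: shift "poud" by 15
  'p' (pos 15) + 15 = pos 4 = 'e'
  'o' (pos 14) + 15 = pos 3 = 'd'
  'u' (pos 20) + 15 = pos 9 = 'j'
  'd' (pos 3) + 15 = pos 18 = 's'
Result: edjs

edjs


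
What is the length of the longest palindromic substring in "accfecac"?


Input: "accfecac"
Checking substrings for palindromes:
  [5:8] "cac" (len 3) => palindrome
  [1:3] "cc" (len 2) => palindrome
Longest palindromic substring: "cac" with length 3

3


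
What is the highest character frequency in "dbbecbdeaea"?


Input: dbbecbdeaea
Character counts:
  'a': 2
  'b': 3
  'c': 1
  'd': 2
  'e': 3
Maximum frequency: 3

3


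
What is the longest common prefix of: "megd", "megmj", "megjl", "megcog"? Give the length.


Words: megd, megmj, megjl, megcog
  Position 0: all 'm' => match
  Position 1: all 'e' => match
  Position 2: all 'g' => match
  Position 3: ('d', 'm', 'j', 'c') => mismatch, stop
LCP = "meg" (length 3)

3


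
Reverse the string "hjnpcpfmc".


Input: hjnpcpfmc
Reading characters right to left:
  Position 8: 'c'
  Position 7: 'm'
  Position 6: 'f'
  Position 5: 'p'
  Position 4: 'c'
  Position 3: 'p'
  Position 2: 'n'
  Position 1: 'j'
  Position 0: 'h'
Reversed: cmfpcpnjh

cmfpcpnjh


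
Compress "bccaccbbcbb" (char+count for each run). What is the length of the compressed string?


Input: bccaccbbcbb
Runs:
  'b' x 1 => "b1"
  'c' x 2 => "c2"
  'a' x 1 => "a1"
  'c' x 2 => "c2"
  'b' x 2 => "b2"
  'c' x 1 => "c1"
  'b' x 2 => "b2"
Compressed: "b1c2a1c2b2c1b2"
Compressed length: 14

14


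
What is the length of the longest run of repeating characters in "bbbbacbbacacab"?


Input: "bbbbacbbacacab"
Scanning for longest run:
  Position 1 ('b'): continues run of 'b', length=2
  Position 2 ('b'): continues run of 'b', length=3
  Position 3 ('b'): continues run of 'b', length=4
  Position 4 ('a'): new char, reset run to 1
  Position 5 ('c'): new char, reset run to 1
  Position 6 ('b'): new char, reset run to 1
  Position 7 ('b'): continues run of 'b', length=2
  Position 8 ('a'): new char, reset run to 1
  Position 9 ('c'): new char, reset run to 1
  Position 10 ('a'): new char, reset run to 1
  Position 11 ('c'): new char, reset run to 1
  Position 12 ('a'): new char, reset run to 1
  Position 13 ('b'): new char, reset run to 1
Longest run: 'b' with length 4

4


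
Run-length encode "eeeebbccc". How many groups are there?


Input: eeeebbccc
Scanning for consecutive runs:
  Group 1: 'e' x 4 (positions 0-3)
  Group 2: 'b' x 2 (positions 4-5)
  Group 3: 'c' x 3 (positions 6-8)
Total groups: 3

3


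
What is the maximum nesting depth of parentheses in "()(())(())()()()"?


Input: "()(())(())()()()"
Tracking depth:
  Position 0 '(': depth becomes 1
  Position 1 ')': depth becomes 0
  Position 2 '(': depth becomes 1
  Position 3 '(': depth becomes 2
  Position 4 ')': depth becomes 1
  Position 5 ')': depth becomes 0
  Position 6 '(': depth becomes 1
  Position 7 '(': depth becomes 2
  Position 8 ')': depth becomes 1
  Position 9 ')': depth becomes 0
  Position 10 '(': depth becomes 1
  Position 11 ')': depth becomes 0
  Position 12 '(': depth becomes 1
  Position 13 ')': depth becomes 0
  Position 14 '(': depth becomes 1
  Position 15 ')': depth becomes 0
Maximum depth reached: 2

2
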